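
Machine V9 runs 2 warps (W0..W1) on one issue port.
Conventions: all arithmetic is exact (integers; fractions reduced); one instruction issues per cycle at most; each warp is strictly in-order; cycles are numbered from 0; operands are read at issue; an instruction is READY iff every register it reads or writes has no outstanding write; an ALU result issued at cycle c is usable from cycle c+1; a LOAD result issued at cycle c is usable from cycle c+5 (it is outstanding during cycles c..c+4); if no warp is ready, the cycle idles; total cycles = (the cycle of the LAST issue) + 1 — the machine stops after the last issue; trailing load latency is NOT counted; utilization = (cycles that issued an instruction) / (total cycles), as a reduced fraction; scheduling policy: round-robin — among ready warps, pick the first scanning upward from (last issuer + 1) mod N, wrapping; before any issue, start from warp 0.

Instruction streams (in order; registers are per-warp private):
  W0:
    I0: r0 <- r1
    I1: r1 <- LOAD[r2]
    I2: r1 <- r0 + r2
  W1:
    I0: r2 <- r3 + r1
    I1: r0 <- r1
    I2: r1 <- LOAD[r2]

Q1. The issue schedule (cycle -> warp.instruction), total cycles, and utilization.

cycle 0: W0.I0
cycle 1: W1.I0
cycle 2: W0.I1
cycle 3: W1.I1
cycle 4: W1.I2
cycle 5: idle
cycle 6: idle
cycle 7: W0.I2

Answer: 8 cycles, utilization 3/4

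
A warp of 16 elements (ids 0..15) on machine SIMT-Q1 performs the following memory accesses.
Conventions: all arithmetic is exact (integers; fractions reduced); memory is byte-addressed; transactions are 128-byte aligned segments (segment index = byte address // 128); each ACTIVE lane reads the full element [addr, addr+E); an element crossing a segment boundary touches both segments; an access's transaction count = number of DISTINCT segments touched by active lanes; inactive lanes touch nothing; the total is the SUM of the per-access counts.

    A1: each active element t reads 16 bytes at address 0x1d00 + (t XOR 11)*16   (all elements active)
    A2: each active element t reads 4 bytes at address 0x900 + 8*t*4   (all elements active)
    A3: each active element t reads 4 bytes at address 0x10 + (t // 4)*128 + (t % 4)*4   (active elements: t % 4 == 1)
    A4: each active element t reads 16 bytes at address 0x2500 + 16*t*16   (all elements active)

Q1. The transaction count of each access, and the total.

A1: 2 transactions
A2: 4 transactions
A3: 4 transactions
A4: 16 transactions

Answer: 2,4,4,16; total 26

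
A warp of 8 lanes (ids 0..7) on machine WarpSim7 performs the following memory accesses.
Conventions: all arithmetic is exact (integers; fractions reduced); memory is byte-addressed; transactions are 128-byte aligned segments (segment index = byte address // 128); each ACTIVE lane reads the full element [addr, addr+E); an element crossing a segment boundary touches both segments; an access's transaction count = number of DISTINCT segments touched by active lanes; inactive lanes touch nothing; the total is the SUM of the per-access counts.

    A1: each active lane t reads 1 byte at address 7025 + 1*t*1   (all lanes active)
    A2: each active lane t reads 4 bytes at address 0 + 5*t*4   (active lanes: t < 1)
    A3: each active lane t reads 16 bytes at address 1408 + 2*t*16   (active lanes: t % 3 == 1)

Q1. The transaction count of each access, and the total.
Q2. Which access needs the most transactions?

A1: 1 transaction
A2: 1 transaction
A3: 2 transactions

Answer: 1,1,2; total 4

Answer: A3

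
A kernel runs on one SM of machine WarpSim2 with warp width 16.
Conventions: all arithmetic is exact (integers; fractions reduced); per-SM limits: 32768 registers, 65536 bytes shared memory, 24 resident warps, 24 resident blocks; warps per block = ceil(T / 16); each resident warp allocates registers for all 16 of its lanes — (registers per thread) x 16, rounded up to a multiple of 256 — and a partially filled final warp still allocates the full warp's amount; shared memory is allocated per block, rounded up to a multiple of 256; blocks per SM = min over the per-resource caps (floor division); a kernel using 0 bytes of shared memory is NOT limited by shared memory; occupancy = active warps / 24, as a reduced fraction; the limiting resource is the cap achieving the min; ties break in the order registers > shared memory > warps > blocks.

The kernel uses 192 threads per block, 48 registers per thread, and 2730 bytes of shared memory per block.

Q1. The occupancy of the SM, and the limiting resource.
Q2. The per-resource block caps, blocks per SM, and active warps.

Answer: occupancy 1, limited by warps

registers: 3 blocks
shared memory: 23 blocks
warps: 2 blocks
blocks: 24 blocks

Answer: 2 blocks, 24 active warps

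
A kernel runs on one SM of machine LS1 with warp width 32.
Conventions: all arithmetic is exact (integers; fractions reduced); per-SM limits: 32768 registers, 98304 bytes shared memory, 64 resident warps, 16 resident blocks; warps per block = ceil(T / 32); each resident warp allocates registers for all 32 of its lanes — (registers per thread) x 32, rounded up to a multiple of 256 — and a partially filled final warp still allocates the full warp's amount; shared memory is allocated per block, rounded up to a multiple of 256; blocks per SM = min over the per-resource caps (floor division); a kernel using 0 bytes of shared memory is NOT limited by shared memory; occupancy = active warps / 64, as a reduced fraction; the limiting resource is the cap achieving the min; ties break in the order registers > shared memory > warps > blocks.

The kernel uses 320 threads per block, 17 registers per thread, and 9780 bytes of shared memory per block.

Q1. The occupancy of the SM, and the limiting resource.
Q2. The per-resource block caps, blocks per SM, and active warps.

Answer: occupancy 5/8, limited by registers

registers: 4 blocks
shared memory: 9 blocks
warps: 6 blocks
blocks: 16 blocks

Answer: 4 blocks, 40 active warps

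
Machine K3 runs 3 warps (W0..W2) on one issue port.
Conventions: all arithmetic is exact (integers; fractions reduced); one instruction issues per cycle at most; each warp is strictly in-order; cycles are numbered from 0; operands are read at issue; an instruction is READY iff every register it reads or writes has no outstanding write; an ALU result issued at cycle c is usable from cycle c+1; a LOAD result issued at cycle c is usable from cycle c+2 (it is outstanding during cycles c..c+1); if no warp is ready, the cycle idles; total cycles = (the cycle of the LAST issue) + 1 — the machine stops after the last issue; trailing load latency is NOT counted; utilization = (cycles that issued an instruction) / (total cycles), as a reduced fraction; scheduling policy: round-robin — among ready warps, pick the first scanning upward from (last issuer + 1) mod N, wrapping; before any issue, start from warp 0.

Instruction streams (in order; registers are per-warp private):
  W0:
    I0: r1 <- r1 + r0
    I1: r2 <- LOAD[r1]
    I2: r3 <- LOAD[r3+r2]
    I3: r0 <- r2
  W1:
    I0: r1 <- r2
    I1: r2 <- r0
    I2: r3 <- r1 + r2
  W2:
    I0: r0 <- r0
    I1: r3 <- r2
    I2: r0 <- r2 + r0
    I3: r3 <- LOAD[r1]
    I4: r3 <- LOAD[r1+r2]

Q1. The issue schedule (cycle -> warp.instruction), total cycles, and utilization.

cycle 0: W0.I0
cycle 1: W1.I0
cycle 2: W2.I0
cycle 3: W0.I1
cycle 4: W1.I1
cycle 5: W2.I1
cycle 6: W0.I2
cycle 7: W1.I2
cycle 8: W2.I2
cycle 9: W0.I3
cycle 10: W2.I3
cycle 11: idle
cycle 12: W2.I4

Answer: 13 cycles, utilization 12/13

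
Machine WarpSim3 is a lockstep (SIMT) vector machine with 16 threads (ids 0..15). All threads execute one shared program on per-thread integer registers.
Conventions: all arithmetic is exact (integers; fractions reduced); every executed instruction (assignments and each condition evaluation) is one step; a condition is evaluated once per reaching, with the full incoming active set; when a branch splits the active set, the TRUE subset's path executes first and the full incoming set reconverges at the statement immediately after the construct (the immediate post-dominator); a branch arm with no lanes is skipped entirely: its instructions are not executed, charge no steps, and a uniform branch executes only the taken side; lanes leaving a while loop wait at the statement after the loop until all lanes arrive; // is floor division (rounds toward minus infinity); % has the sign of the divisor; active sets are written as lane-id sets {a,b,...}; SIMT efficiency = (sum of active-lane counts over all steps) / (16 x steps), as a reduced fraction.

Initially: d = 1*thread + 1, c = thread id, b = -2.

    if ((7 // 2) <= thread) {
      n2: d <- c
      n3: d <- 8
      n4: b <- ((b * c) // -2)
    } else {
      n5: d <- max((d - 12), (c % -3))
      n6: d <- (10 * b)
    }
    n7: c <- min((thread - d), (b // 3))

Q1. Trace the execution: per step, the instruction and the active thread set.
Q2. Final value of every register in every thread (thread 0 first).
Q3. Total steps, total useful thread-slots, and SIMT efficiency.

step 0: eval ((7 // 2) <= thread)    {0,1,2,3,4,5,6,7,8,9,10,11,12,13,14,15}
step 1: d <- c                       {3,4,5,6,7,8,9,10,11,12,13,14,15}
step 2: d <- 8                       {3,4,5,6,7,8,9,10,11,12,13,14,15}
step 3: b <- ((b * c) // -2)         {3,4,5,6,7,8,9,10,11,12,13,14,15}
step 4: d <- max((d - 12), (c % -3)) {0,1,2}
step 5: d <- (10 * b)                {0,1,2}
step 6: c <- min((thread - d), (b // 3)) {0,1,2,3,4,5,6,7,8,9,10,11,12,13,14,15}

Answer: 7 steps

d: -20,-20,-20,8,8,8,8,8,8,8,8,8,8,8,8,8
c: -1,-1,-1,-5,-4,-3,-2,-1,0,1,2,3,4,4,4,5
b: -2,-2,-2,3,4,5,6,7,8,9,10,11,12,13,14,15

steps = 7; useful = 77; efficiency = 77/112 = 11/16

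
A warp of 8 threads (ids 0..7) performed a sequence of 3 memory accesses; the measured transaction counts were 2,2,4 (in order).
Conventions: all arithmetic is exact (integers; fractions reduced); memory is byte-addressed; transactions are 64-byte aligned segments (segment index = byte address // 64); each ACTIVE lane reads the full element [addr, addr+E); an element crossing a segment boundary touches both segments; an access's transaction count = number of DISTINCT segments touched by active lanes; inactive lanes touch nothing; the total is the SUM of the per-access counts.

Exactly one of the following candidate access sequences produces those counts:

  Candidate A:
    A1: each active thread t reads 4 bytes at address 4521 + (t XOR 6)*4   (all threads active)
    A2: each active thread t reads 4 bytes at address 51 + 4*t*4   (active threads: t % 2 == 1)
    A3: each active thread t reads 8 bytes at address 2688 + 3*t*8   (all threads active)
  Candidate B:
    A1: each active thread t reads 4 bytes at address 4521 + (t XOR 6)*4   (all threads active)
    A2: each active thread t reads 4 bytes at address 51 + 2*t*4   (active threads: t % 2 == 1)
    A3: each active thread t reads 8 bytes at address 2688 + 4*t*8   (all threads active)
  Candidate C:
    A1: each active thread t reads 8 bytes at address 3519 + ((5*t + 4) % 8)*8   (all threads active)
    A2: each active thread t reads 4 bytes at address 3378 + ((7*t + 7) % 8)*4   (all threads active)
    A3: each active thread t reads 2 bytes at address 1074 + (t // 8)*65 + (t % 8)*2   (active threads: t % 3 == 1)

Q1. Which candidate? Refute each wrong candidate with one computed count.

A: A3 gives 3 transactions, not 4
C: A3 gives 2 transactions, not 4
B: all counts match (2,2,4)

Answer: B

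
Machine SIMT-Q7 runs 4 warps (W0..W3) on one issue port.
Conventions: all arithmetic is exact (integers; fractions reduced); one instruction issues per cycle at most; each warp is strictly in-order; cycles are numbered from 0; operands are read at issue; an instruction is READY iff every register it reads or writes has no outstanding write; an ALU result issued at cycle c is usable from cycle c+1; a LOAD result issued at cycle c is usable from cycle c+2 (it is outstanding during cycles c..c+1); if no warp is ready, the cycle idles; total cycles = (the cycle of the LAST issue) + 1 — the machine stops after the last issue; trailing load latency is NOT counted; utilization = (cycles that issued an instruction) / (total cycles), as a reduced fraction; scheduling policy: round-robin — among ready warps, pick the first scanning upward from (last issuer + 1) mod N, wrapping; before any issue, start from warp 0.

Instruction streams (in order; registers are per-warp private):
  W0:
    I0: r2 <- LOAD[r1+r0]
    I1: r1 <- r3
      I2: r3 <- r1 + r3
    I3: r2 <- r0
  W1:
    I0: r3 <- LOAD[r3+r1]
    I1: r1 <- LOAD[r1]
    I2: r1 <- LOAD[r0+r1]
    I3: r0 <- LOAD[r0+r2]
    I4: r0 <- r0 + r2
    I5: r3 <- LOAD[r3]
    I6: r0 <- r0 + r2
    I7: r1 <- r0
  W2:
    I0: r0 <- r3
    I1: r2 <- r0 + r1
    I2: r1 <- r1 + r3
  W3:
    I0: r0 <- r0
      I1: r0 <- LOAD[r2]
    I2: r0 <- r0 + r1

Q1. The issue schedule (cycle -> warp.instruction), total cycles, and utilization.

cycle 0: W0.I0
cycle 1: W1.I0
cycle 2: W2.I0
cycle 3: W3.I0
cycle 4: W0.I1
cycle 5: W1.I1
cycle 6: W2.I1
cycle 7: W3.I1
cycle 8: W0.I2
cycle 9: W1.I2
cycle 10: W2.I2
cycle 11: W3.I2
cycle 12: W0.I3
cycle 13: W1.I3
cycle 14: idle
cycle 15: W1.I4
cycle 16: W1.I5
cycle 17: W1.I6
cycle 18: W1.I7

Answer: 19 cycles, utilization 18/19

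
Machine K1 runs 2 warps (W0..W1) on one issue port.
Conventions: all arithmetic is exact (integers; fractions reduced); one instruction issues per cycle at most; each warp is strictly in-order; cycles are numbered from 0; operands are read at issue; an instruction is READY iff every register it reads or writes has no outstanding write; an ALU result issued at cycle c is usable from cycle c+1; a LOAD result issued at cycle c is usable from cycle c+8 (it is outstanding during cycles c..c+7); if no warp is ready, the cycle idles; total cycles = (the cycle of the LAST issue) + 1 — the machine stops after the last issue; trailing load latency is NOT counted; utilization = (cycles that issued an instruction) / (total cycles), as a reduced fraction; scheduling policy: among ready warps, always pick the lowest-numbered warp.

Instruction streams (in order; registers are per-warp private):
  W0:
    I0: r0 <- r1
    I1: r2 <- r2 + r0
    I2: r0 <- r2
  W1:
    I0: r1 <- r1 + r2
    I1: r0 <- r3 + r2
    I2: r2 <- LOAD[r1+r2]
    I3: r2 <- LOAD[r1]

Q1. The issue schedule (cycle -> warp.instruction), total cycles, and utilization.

cycle 0: W0.I0
cycle 1: W0.I1
cycle 2: W0.I2
cycle 3: W1.I0
cycle 4: W1.I1
cycle 5: W1.I2
cycle 6: idle
cycle 7: idle
cycle 8: idle
cycle 9: idle
cycle 10: idle
cycle 11: idle
cycle 12: idle
cycle 13: W1.I3

Answer: 14 cycles, utilization 1/2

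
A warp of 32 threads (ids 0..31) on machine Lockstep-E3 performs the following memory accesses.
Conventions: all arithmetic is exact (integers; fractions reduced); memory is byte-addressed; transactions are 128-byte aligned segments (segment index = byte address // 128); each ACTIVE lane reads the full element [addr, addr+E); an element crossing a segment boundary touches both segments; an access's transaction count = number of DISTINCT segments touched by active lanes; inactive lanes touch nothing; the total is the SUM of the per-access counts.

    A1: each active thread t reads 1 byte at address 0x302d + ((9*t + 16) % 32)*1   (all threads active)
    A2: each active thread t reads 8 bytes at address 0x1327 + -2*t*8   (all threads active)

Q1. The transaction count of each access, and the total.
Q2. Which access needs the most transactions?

A1: 1 transaction
A2: 5 transactions

Answer: 1,5; total 6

Answer: A2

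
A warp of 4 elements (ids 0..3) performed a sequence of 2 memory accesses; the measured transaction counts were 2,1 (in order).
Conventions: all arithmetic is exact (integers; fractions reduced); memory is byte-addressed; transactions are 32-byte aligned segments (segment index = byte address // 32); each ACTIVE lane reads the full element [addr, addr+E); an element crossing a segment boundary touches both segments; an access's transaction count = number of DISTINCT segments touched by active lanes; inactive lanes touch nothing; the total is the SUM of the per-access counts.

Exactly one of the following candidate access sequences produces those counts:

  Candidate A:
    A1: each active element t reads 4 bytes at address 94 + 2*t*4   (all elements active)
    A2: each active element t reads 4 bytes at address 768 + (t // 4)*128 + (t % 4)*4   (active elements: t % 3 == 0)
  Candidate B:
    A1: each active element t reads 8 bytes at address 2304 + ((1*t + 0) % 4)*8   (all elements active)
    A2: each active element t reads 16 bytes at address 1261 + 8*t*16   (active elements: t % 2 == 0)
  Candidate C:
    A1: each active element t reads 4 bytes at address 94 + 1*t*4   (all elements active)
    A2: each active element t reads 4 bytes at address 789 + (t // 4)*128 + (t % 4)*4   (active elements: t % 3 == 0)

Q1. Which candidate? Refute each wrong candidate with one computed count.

B: A1 gives 1 transaction, not 2
C: A2 gives 2 transactions, not 1
A: all counts match (2,1)

Answer: A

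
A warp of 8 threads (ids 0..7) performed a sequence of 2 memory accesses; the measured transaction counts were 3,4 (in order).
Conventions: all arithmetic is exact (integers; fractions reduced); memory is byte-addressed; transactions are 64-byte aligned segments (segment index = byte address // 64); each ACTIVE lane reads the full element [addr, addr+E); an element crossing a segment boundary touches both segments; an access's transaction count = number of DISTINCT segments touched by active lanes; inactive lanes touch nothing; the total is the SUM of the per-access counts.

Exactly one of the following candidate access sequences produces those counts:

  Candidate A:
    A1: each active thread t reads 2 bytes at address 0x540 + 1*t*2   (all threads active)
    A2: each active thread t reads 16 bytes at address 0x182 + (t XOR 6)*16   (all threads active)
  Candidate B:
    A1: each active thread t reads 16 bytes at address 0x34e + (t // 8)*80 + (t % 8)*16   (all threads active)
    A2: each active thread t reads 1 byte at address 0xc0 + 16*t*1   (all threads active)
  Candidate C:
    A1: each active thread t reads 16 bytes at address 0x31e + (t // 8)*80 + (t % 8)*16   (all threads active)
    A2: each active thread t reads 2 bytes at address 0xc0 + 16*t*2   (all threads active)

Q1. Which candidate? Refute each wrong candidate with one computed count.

A: A1 gives 1 transaction, not 3
B: A2 gives 2 transactions, not 4
C: all counts match (3,4)

Answer: C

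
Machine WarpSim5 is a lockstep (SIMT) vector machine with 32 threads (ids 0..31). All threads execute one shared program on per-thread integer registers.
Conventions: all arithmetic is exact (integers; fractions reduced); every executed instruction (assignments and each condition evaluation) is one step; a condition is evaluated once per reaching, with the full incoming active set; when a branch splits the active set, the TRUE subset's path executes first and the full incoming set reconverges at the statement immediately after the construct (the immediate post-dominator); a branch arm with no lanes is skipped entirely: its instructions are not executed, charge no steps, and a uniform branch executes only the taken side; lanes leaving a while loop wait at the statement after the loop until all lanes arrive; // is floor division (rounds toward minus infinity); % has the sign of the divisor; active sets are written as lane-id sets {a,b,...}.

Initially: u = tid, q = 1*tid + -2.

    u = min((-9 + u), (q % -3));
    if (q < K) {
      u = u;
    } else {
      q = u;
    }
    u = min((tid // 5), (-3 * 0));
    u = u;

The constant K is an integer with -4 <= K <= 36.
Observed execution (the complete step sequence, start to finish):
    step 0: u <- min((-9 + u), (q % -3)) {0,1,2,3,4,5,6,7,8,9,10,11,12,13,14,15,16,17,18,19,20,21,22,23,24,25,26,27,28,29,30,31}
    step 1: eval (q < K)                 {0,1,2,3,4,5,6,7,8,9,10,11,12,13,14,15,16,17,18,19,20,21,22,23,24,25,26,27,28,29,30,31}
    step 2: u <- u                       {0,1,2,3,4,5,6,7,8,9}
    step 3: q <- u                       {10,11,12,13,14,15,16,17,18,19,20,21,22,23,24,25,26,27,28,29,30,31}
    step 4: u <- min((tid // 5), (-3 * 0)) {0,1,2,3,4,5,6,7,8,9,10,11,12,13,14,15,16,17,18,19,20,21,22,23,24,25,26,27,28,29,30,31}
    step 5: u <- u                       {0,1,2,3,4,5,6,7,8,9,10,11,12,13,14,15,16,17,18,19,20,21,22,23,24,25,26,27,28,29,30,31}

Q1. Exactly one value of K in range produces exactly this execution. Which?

Answer: K = 8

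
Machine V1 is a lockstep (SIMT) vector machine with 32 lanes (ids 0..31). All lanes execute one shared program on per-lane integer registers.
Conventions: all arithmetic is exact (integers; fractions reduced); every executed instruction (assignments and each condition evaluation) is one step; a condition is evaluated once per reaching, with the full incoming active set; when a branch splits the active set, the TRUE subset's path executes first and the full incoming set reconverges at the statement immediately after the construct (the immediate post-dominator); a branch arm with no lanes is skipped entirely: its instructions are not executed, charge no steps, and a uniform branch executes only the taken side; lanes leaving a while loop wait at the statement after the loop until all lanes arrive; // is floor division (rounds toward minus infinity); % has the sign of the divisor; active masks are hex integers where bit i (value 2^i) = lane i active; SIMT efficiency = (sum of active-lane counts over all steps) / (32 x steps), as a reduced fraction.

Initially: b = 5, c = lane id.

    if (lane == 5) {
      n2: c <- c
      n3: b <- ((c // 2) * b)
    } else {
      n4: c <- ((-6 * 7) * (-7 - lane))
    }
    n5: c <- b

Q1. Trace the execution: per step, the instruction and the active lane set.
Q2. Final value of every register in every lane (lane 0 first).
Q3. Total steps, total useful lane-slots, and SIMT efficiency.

step 0: eval (lane == 5)             0xffffffff
step 1: c <- c                       0x00000020
step 2: b <- ((c // 2) * b)          0x00000020
step 3: c <- ((-6 * 7) * (-7 - lane)) 0xffffffdf
step 4: c <- b                       0xffffffff

Answer: 5 steps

b: 5,5,5,5,5,10,5,5,5,5,5,5,5,5,5,5,5,5,5,5,5,5,5,5,5,5,5,5,5,5,5,5
c: 5,5,5,5,5,10,5,5,5,5,5,5,5,5,5,5,5,5,5,5,5,5,5,5,5,5,5,5,5,5,5,5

steps = 5; useful = 97; efficiency = 97/160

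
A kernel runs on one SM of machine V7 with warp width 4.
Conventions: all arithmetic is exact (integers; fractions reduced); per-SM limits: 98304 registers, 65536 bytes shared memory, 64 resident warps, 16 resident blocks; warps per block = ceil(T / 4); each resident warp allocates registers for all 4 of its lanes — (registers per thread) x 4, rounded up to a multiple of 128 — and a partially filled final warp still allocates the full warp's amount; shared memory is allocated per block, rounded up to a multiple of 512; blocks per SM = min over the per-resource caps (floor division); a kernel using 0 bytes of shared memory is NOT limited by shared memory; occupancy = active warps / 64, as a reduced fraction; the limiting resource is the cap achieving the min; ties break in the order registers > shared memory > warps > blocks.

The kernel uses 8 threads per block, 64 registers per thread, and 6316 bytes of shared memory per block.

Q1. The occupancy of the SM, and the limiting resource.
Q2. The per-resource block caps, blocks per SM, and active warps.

Answer: occupancy 9/32, limited by shared memory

registers: 192 blocks
shared memory: 9 blocks
warps: 32 blocks
blocks: 16 blocks

Answer: 9 blocks, 18 active warps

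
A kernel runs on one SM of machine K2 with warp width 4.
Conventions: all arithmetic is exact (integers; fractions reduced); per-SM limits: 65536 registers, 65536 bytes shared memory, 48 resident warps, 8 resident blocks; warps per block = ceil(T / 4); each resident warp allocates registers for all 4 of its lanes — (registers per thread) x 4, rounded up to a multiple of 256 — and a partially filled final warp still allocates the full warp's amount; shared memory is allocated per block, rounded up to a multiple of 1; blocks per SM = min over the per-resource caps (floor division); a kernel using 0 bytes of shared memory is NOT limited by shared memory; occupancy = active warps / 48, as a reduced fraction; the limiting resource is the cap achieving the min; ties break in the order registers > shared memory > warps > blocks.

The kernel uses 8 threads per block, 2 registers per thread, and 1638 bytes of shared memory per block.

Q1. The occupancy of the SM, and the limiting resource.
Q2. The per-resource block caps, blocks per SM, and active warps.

Answer: occupancy 1/3, limited by blocks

registers: 128 blocks
shared memory: 40 blocks
warps: 24 blocks
blocks: 8 blocks

Answer: 8 blocks, 16 active warps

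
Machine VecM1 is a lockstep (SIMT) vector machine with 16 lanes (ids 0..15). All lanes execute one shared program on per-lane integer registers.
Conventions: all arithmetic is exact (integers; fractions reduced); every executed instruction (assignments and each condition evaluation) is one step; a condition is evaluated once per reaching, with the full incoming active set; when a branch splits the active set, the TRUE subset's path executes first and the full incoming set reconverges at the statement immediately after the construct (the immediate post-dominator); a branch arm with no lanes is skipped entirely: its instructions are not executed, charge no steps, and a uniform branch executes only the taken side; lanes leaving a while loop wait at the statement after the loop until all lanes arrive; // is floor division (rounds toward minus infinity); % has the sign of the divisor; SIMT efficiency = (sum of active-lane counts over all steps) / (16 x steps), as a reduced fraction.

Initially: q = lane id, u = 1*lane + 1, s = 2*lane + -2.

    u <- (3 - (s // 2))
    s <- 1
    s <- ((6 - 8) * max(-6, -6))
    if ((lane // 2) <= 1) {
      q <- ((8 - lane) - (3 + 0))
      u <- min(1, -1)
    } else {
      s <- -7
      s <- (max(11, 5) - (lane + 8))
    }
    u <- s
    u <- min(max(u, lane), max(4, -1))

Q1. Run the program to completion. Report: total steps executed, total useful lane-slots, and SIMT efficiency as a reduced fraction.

Answer: 10 steps, 128 useful, 4/5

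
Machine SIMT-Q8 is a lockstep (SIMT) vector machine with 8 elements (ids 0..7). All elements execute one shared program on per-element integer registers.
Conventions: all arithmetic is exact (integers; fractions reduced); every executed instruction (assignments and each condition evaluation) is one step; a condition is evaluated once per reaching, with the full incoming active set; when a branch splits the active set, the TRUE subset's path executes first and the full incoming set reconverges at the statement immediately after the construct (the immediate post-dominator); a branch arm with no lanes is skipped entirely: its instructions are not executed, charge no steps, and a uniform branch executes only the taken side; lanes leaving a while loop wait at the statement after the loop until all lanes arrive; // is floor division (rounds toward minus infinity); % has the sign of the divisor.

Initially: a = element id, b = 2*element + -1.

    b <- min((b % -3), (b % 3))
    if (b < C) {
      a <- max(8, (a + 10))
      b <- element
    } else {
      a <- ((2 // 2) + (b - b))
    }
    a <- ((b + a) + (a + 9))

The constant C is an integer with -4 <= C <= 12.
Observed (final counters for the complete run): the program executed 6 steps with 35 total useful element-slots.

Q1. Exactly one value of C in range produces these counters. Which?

Answer: C = -1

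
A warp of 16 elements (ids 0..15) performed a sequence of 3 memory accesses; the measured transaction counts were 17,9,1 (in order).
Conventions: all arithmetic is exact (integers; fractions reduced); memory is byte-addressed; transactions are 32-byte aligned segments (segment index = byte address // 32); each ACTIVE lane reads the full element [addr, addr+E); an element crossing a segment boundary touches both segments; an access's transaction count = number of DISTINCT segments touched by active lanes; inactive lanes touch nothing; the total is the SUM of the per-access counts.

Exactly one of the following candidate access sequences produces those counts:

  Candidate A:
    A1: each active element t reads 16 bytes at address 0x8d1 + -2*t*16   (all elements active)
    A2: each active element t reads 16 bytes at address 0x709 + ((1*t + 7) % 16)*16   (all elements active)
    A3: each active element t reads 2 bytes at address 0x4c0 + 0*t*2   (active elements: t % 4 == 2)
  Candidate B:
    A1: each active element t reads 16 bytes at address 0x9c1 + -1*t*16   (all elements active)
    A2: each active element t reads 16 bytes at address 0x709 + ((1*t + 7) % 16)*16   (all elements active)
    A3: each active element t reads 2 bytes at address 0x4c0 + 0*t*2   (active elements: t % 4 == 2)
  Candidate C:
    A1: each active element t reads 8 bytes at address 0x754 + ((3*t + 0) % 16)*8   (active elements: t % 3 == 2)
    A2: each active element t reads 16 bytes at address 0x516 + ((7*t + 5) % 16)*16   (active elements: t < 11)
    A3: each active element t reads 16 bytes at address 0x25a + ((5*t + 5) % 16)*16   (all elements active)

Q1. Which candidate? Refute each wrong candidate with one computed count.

B: A1 gives 9 transactions, not 17
C: A1 gives 5 transactions, not 17
A: all counts match (17,9,1)

Answer: A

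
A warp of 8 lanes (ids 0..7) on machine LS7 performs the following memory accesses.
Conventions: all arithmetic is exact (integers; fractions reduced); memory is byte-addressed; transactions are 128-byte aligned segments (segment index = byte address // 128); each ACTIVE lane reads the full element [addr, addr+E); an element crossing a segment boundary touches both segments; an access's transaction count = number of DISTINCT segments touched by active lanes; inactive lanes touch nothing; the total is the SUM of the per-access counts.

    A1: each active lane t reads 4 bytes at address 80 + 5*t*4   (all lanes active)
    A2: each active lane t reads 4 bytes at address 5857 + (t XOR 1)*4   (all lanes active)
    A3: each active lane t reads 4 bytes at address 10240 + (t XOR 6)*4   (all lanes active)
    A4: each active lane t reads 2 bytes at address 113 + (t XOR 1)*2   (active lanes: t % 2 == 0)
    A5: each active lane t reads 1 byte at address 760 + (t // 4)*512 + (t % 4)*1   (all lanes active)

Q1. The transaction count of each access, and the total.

A1: 2 transactions
A2: 2 transactions
A3: 1 transaction
A4: 2 transactions
A5: 2 transactions

Answer: 2,2,1,2,2; total 9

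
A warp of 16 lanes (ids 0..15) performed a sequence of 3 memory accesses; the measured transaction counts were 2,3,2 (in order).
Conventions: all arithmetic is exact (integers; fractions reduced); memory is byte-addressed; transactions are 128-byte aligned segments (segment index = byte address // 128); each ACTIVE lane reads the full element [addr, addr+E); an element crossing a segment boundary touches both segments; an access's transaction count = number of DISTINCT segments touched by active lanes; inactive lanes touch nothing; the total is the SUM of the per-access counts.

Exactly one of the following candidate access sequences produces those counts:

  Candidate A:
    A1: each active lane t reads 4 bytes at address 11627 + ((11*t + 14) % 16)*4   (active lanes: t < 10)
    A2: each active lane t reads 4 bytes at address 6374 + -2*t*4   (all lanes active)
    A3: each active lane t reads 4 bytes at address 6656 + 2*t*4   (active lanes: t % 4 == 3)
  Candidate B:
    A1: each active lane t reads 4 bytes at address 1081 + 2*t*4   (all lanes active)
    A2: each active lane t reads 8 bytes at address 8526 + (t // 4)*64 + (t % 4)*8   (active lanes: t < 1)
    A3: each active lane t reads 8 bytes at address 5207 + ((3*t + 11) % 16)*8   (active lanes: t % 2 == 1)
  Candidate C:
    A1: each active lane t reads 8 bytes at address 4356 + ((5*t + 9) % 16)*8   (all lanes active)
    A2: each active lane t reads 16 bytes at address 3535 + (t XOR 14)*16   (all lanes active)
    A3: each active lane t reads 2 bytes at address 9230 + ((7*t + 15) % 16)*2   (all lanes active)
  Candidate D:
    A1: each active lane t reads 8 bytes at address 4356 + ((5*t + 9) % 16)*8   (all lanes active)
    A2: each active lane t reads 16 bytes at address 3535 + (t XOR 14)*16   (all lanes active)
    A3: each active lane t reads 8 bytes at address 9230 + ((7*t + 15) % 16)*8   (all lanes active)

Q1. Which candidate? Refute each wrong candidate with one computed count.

A: A2 gives 2 transactions, not 3
B: A2 gives 1 transaction, not 3
C: A3 gives 1 transaction, not 2
D: all counts match (2,3,2)

Answer: D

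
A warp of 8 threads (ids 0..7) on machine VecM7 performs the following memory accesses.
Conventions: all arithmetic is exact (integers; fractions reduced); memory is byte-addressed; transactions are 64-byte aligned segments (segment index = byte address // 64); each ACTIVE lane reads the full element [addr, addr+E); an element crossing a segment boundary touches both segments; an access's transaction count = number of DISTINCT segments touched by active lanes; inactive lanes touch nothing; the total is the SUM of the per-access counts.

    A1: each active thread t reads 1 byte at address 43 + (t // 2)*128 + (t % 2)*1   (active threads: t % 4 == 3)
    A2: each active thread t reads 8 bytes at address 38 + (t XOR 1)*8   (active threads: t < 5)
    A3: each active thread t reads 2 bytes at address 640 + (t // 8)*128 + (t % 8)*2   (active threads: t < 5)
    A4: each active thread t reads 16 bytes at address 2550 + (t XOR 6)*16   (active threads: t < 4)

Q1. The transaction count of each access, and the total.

A1: 2 transactions
A2: 2 transactions
A3: 1 transaction
A4: 2 transactions

Answer: 2,2,1,2; total 7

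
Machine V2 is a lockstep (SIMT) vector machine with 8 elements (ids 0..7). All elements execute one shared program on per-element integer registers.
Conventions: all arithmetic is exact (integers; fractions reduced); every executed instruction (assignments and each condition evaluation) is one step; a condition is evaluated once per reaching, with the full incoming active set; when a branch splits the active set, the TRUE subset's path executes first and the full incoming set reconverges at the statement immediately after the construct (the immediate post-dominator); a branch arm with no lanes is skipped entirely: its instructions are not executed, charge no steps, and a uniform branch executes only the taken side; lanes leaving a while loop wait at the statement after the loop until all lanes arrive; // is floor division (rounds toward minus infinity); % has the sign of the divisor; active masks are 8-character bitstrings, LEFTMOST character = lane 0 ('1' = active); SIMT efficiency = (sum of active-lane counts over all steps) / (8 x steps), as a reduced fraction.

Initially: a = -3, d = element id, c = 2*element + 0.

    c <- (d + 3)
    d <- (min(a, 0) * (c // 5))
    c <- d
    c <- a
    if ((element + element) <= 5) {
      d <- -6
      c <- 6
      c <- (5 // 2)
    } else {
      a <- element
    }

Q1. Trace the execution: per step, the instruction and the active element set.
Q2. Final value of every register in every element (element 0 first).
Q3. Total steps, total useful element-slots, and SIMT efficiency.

step 0: c <- (d + 3)                 11111111
step 1: d <- (min(a, 0) * (c // 5))  11111111
step 2: c <- d                       11111111
step 3: c <- a                       11111111
step 4: eval ((element + element) <= 5) 11111111
step 5: d <- -6                      11100000
step 6: c <- 6                       11100000
step 7: c <- (5 // 2)                11100000
step 8: a <- element                 00011111

Answer: 9 steps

a: -3,-3,-3,3,4,5,6,7
d: -6,-6,-6,-3,-3,-3,-3,-6
c: 2,2,2,-3,-3,-3,-3,-3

steps = 9; useful = 54; efficiency = 54/72 = 3/4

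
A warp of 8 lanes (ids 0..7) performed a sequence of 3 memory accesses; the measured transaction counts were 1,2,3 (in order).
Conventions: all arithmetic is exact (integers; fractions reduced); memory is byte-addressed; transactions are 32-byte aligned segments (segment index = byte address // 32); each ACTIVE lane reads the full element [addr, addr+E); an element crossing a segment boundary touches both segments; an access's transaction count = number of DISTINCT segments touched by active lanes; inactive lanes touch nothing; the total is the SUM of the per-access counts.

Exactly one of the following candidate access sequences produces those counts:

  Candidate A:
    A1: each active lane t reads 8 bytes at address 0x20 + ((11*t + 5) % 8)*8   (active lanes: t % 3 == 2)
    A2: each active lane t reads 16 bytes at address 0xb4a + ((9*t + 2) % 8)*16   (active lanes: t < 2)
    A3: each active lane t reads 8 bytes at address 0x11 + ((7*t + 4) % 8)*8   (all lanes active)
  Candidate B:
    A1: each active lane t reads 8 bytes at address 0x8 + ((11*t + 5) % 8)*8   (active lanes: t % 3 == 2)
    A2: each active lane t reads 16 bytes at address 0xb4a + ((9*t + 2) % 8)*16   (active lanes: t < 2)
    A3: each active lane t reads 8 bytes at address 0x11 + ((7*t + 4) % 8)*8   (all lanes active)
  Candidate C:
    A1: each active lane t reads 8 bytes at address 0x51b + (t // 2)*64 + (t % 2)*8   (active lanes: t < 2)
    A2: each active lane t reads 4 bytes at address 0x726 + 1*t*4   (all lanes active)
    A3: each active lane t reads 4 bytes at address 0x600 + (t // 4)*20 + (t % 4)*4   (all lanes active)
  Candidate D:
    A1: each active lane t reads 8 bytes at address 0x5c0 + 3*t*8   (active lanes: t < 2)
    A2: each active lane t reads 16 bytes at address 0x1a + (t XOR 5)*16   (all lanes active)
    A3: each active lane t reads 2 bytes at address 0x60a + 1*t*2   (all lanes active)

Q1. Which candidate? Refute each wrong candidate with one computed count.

A: A1 gives 2 transactions, not 1
C: A1 gives 2 transactions, not 1
D: A2 gives 5 transactions, not 2
B: all counts match (1,2,3)

Answer: B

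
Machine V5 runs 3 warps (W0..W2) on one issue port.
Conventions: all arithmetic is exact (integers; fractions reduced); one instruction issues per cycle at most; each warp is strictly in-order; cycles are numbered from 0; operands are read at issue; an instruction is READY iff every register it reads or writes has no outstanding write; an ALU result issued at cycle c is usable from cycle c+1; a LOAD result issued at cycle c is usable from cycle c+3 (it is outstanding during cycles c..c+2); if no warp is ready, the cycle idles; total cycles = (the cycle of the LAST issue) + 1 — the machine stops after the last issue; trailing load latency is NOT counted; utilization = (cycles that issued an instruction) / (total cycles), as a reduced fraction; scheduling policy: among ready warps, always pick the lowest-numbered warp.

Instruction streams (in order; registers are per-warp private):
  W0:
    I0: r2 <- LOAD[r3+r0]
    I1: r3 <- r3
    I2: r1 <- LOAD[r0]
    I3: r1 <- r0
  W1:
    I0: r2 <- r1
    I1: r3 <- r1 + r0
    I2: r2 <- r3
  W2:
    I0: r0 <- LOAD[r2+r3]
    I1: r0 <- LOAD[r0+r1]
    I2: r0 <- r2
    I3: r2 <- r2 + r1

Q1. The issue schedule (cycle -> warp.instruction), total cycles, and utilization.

cycle 0: W0.I0
cycle 1: W0.I1
cycle 2: W0.I2
cycle 3: W1.I0
cycle 4: W1.I1
cycle 5: W0.I3
cycle 6: W1.I2
cycle 7: W2.I0
cycle 8: idle
cycle 9: idle
cycle 10: W2.I1
cycle 11: idle
cycle 12: idle
cycle 13: W2.I2
cycle 14: W2.I3

Answer: 15 cycles, utilization 11/15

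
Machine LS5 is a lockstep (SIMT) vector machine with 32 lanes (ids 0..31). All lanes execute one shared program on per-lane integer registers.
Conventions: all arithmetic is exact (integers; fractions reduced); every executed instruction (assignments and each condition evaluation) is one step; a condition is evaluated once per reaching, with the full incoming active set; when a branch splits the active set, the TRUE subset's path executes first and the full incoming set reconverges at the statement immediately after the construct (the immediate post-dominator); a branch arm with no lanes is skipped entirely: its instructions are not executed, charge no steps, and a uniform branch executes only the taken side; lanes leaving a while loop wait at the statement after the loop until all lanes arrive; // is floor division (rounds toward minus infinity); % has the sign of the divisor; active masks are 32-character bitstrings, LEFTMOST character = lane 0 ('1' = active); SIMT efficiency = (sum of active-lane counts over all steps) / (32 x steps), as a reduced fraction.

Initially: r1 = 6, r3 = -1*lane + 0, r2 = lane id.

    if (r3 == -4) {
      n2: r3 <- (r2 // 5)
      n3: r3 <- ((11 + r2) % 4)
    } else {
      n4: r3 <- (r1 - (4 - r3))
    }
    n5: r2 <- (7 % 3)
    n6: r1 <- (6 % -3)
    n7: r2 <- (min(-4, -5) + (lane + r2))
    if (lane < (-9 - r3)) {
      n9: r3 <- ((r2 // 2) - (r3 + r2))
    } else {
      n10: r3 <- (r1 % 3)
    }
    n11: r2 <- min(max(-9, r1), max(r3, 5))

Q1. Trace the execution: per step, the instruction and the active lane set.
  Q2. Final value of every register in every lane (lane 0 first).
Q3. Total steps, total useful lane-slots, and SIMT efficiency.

step 0: eval (r3 == -4)              11111111111111111111111111111111
step 1: r3 <- (r2 // 5)              00001000000000000000000000000000
step 2: r3 <- ((11 + r2) % 4)        00001000000000000000000000000000
step 3: r3 <- (r1 - (4 - r3))        11110111111111111111111111111111
step 4: r2 <- (7 % 3)                11111111111111111111111111111111
step 5: r1 <- (6 % -3)               11111111111111111111111111111111
step 6: r2 <- (min(-4, -5) + (lane + r2)) 11111111111111111111111111111111
step 7: eval (lane < (-9 - r3))      11111111111111111111111111111111
step 8: r3 <- (r1 % 3)               11111111111111111111111111111111
step 9: r2 <- min(max(-9, r1), max(r3, 5)) 11111111111111111111111111111111

Answer: 10 steps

r1: 0,0,0,0,0,0,0,0,0,0,0,0,0,0,0,0,0,0,0,0,0,0,0,0,0,0,0,0,0,0,0,0
r3: 0,0,0,0,0,0,0,0,0,0,0,0,0,0,0,0,0,0,0,0,0,0,0,0,0,0,0,0,0,0,0,0
r2: 0,0,0,0,0,0,0,0,0,0,0,0,0,0,0,0,0,0,0,0,0,0,0,0,0,0,0,0,0,0,0,0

steps = 10; useful = 257; efficiency = 257/320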